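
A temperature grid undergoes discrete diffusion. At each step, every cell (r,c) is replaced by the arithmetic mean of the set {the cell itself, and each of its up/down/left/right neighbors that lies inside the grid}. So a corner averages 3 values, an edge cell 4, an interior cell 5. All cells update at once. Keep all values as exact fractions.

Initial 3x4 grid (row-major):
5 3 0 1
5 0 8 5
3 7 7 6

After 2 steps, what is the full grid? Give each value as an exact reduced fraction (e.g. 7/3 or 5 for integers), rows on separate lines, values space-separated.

Answer: 115/36 209/60 11/4 10/3
1031/240 181/50 118/25 17/4
25/6 417/80 85/16 6

Derivation:
After step 1:
  13/3 2 3 2
  13/4 23/5 4 5
  5 17/4 7 6
After step 2:
  115/36 209/60 11/4 10/3
  1031/240 181/50 118/25 17/4
  25/6 417/80 85/16 6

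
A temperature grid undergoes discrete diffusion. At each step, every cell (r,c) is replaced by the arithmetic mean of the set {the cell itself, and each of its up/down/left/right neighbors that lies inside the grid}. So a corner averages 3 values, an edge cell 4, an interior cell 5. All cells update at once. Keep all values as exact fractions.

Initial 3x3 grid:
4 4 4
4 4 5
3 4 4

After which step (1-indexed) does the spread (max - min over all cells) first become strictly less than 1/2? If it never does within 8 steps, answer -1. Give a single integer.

Answer: 3

Derivation:
Step 1: max=13/3, min=11/3, spread=2/3
Step 2: max=1027/240, min=67/18, spread=401/720
Step 3: max=9077/2160, min=4181/1080, spread=143/432
  -> spread < 1/2 first at step 3
Step 4: max=535879/129600, min=252877/64800, spread=1205/5184
Step 5: max=31994813/7776000, min=15362969/3888000, spread=10151/62208
Step 6: max=1906102111/466560000, min=926326993/233280000, spread=85517/746496
Step 7: max=113968156517/27993600000, min=55858404821/13996800000, spread=720431/8957952
Step 8: max=6816061489399/1679616000000, min=3360614955637/839808000000, spread=6069221/107495424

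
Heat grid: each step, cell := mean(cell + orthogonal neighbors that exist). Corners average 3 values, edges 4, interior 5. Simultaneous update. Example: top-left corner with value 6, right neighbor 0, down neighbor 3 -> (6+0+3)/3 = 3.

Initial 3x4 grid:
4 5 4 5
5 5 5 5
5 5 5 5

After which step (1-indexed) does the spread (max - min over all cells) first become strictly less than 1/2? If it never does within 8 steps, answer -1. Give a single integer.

Step 1: max=5, min=9/2, spread=1/2
Step 2: max=5, min=167/36, spread=13/36
  -> spread < 1/2 first at step 2
Step 3: max=993/200, min=33943/7200, spread=361/1440
Step 4: max=26639/5400, min=616031/129600, spread=4661/25920
Step 5: max=10603379/2160000, min=31001137/6480000, spread=809/6480
Step 6: max=95164699/19440000, min=2238709601/466560000, spread=1809727/18662400
Step 7: max=711799427/145800000, min=134723552059/27993600000, spread=77677517/1119744000
Step 8: max=56860933549/11664000000, min=8096181605681/1679616000000, spread=734342603/13436928000

Answer: 2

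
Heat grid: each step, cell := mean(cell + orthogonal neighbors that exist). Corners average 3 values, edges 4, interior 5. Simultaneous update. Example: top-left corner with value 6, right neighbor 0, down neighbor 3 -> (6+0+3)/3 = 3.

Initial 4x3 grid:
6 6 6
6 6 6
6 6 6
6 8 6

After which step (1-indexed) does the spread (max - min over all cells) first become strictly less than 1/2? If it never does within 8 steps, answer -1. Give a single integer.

Step 1: max=20/3, min=6, spread=2/3
Step 2: max=787/120, min=6, spread=67/120
Step 3: max=6917/1080, min=6, spread=437/1080
  -> spread < 1/2 first at step 3
Step 4: max=2749531/432000, min=3009/500, spread=29951/86400
Step 5: max=24543821/3888000, min=20408/3375, spread=206761/777600
Step 6: max=9787395571/1555200000, min=16365671/2700000, spread=14430763/62208000
Step 7: max=584979741689/93312000000, min=1313652727/216000000, spread=139854109/746496000
Step 8: max=35014791890251/5598720000000, min=118491228977/19440000000, spread=7114543559/44789760000

Answer: 3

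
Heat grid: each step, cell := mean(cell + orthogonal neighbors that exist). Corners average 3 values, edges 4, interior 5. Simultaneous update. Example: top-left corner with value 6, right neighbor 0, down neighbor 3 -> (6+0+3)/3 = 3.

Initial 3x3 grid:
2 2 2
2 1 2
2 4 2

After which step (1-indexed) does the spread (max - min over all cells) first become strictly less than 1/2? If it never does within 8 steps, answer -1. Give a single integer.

Step 1: max=8/3, min=7/4, spread=11/12
Step 2: max=587/240, min=11/6, spread=49/80
Step 3: max=307/135, min=9113/4800, spread=16223/43200
  -> spread < 1/2 first at step 3
Step 4: max=1920683/864000, min=42679/21600, spread=213523/864000
Step 5: max=526979/243000, min=34645417/17280000, spread=25457807/155520000
Step 6: max=6685464347/3110400000, min=52838837/25920000, spread=344803907/3110400000
Step 7: max=3721125697/1749600000, min=42530400851/20736000000, spread=42439400063/559872000000
Step 8: max=23720891094923/11197440000000, min=7709096875391/3732480000000, spread=3799043/71663616

Answer: 3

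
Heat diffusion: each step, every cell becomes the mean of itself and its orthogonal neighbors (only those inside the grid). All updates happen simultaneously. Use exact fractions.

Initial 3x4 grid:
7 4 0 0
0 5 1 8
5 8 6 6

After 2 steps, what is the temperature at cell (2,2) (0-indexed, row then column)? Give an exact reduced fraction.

Step 1: cell (2,2) = 21/4
Step 2: cell (2,2) = 263/48
Full grid after step 2:
  143/36 751/240 143/48 23/9
  317/80 437/100 357/100 205/48
  175/36 1151/240 263/48 47/9

Answer: 263/48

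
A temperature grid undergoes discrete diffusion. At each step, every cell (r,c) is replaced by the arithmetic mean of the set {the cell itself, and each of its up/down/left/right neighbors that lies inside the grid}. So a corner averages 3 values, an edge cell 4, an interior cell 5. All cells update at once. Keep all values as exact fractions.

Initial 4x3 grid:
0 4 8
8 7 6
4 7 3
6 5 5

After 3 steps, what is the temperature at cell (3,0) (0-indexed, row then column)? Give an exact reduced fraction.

Answer: 1283/240

Derivation:
Step 1: cell (3,0) = 5
Step 2: cell (3,0) = 17/3
Step 3: cell (3,0) = 1283/240
Full grid after step 3:
  1211/240 24949/4800 1007/180
  2057/400 1387/250 13267/2400
  3313/600 8027/1500 39581/7200
  1283/240 77827/14400 692/135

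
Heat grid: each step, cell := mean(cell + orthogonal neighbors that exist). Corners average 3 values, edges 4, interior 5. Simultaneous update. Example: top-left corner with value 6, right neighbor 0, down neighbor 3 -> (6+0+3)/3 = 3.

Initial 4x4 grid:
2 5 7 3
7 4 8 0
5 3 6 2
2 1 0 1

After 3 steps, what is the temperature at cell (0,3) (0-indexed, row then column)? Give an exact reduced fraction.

Step 1: cell (0,3) = 10/3
Step 2: cell (0,3) = 37/9
Step 3: cell (0,3) = 1759/432
Full grid after step 3:
  2581/540 34057/7200 33257/7200 1759/432
  31867/7200 1711/375 4981/1200 6653/1800
  5423/1440 21667/6000 1641/500 1673/600
  6553/2160 1001/360 1453/600 32/15

Answer: 1759/432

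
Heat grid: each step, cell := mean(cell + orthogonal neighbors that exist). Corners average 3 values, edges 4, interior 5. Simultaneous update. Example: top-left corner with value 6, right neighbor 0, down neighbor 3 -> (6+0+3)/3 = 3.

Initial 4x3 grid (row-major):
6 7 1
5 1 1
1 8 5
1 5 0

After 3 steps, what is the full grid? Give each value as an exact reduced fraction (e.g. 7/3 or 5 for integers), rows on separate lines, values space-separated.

After step 1:
  6 15/4 3
  13/4 22/5 2
  15/4 4 7/2
  7/3 7/2 10/3
After step 2:
  13/3 343/80 35/12
  87/20 87/25 129/40
  10/3 383/100 77/24
  115/36 79/24 31/9
After step 3:
  3113/720 6007/1600 2503/720
  4649/1200 7669/2000 1283/400
  13237/3600 5143/1500 12337/3600
  707/216 24769/7200 179/54

Answer: 3113/720 6007/1600 2503/720
4649/1200 7669/2000 1283/400
13237/3600 5143/1500 12337/3600
707/216 24769/7200 179/54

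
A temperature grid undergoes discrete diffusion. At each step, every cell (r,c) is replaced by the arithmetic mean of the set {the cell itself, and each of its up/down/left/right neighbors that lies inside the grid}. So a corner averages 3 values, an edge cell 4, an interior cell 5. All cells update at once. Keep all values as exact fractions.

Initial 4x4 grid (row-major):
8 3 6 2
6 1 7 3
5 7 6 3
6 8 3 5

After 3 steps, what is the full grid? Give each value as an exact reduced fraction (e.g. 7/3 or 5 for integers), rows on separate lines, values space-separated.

After step 1:
  17/3 9/2 9/2 11/3
  5 24/5 23/5 15/4
  6 27/5 26/5 17/4
  19/3 6 11/2 11/3
After step 2:
  91/18 73/15 259/60 143/36
  161/30 243/50 457/100 61/15
  341/60 137/25 499/100 253/60
  55/9 697/120 611/120 161/36
After step 3:
  688/135 17189/3600 15953/3600 556/135
  18869/3600 7543/1500 6841/1500 15143/3600
  20377/3600 16093/3000 14609/3000 15971/3600
  6337/1080 10121/1800 9163/1800 4961/1080

Answer: 688/135 17189/3600 15953/3600 556/135
18869/3600 7543/1500 6841/1500 15143/3600
20377/3600 16093/3000 14609/3000 15971/3600
6337/1080 10121/1800 9163/1800 4961/1080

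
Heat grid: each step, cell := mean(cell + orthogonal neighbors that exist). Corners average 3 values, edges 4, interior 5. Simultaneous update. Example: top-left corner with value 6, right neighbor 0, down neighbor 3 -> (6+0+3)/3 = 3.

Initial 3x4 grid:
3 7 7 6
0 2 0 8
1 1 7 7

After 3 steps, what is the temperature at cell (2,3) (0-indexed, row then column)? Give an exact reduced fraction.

Answer: 11663/2160

Derivation:
Step 1: cell (2,3) = 22/3
Step 2: cell (2,3) = 49/9
Step 3: cell (2,3) = 11663/2160
Full grid after step 3:
  1273/432 27923/7200 11441/2400 517/90
  5921/2400 6103/2000 14077/3000 77221/14400
  209/108 5287/1800 14899/3600 11663/2160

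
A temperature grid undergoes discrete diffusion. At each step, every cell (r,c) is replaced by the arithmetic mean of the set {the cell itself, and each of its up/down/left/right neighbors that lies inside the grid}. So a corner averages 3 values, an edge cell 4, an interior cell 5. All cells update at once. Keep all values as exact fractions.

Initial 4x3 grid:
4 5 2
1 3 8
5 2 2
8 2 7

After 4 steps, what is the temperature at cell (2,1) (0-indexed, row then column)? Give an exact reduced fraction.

Answer: 1441757/360000

Derivation:
Step 1: cell (2,1) = 14/5
Step 2: cell (2,1) = 201/50
Step 3: cell (2,1) = 11399/3000
Step 4: cell (2,1) = 1441757/360000
Full grid after step 4:
  58589/16200 1649629/432000 9353/2400
  810047/216000 337933/90000 143737/36000
  278249/72000 1441757/360000 428561/108000
  178349/43200 3511333/864000 537497/129600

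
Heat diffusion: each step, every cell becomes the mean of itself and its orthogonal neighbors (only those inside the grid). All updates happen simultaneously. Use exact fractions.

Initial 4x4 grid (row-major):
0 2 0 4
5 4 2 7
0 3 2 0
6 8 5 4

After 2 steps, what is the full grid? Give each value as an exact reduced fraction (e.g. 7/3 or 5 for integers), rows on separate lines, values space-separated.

After step 1:
  7/3 3/2 2 11/3
  9/4 16/5 3 13/4
  7/2 17/5 12/5 13/4
  14/3 11/2 19/4 3
After step 2:
  73/36 271/120 61/24 107/36
  677/240 267/100 277/100 79/24
  829/240 18/5 84/25 119/40
  41/9 1099/240 313/80 11/3

Answer: 73/36 271/120 61/24 107/36
677/240 267/100 277/100 79/24
829/240 18/5 84/25 119/40
41/9 1099/240 313/80 11/3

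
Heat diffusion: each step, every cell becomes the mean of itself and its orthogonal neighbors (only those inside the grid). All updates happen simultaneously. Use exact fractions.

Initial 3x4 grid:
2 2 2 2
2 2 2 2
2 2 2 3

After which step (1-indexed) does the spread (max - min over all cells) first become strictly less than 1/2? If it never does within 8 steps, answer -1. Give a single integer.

Answer: 1

Derivation:
Step 1: max=7/3, min=2, spread=1/3
  -> spread < 1/2 first at step 1
Step 2: max=41/18, min=2, spread=5/18
Step 3: max=473/216, min=2, spread=41/216
Step 4: max=56057/25920, min=2, spread=4217/25920
Step 5: max=3319549/1555200, min=14479/7200, spread=38417/311040
Step 6: max=197824211/93312000, min=290597/144000, spread=1903471/18662400
Step 7: max=11798429089/5598720000, min=8755759/4320000, spread=18038617/223948800
Step 8: max=705114582851/335923200000, min=790526759/388800000, spread=883978523/13436928000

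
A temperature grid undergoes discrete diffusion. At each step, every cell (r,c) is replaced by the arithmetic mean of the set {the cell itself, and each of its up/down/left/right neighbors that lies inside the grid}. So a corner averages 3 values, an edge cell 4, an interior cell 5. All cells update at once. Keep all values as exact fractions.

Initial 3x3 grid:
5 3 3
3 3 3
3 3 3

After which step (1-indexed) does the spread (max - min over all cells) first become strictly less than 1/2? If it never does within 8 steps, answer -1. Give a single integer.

Answer: 3

Derivation:
Step 1: max=11/3, min=3, spread=2/3
Step 2: max=32/9, min=3, spread=5/9
Step 3: max=365/108, min=3, spread=41/108
  -> spread < 1/2 first at step 3
Step 4: max=21571/6480, min=551/180, spread=347/1296
Step 5: max=1273337/388800, min=5557/1800, spread=2921/15552
Step 6: max=75812539/23328000, min=673483/216000, spread=24611/186624
Step 7: max=4517762033/1399680000, min=15236741/4860000, spread=207329/2239488
Step 8: max=269972352451/83980800000, min=816401599/259200000, spread=1746635/26873856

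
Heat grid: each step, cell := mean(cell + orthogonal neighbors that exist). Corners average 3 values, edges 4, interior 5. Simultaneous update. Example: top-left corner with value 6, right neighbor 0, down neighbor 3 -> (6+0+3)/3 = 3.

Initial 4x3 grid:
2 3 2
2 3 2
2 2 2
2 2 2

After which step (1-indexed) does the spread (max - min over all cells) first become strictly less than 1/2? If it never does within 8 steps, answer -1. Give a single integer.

Answer: 2

Derivation:
Step 1: max=5/2, min=2, spread=1/2
Step 2: max=287/120, min=2, spread=47/120
  -> spread < 1/2 first at step 2
Step 3: max=16981/7200, min=817/400, spread=91/288
Step 4: max=1003199/432000, min=4973/2400, spread=108059/432000
Step 5: max=59703661/25920000, min=1002659/480000, spread=222403/1036800
Step 6: max=3551125799/1555200000, min=182160643/86400000, spread=10889369/62208000
Step 7: max=211768455541/93312000000, min=11000191537/5184000000, spread=110120063/746496000
Step 8: max=12634399516319/5598720000000, min=221325327161/103680000000, spread=5462654797/44789760000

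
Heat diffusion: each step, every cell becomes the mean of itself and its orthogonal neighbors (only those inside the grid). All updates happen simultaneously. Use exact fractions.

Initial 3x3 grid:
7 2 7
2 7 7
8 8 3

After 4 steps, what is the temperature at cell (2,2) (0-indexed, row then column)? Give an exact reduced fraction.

Step 1: cell (2,2) = 6
Step 2: cell (2,2) = 37/6
Step 3: cell (2,2) = 709/120
Step 4: cell (2,2) = 128099/21600
Full grid after step 4:
  697469/129600 1548791/288000 721969/129600
  1188937/216000 682667/120000 613531/108000
  41783/7200 836833/144000 128099/21600

Answer: 128099/21600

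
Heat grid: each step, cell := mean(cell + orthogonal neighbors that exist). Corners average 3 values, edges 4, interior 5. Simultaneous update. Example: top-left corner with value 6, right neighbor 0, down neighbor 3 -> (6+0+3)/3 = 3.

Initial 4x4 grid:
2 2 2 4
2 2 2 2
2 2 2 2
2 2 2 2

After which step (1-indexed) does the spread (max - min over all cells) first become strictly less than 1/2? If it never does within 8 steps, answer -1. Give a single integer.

Answer: 3

Derivation:
Step 1: max=8/3, min=2, spread=2/3
Step 2: max=23/9, min=2, spread=5/9
Step 3: max=257/108, min=2, spread=41/108
  -> spread < 1/2 first at step 3
Step 4: max=7523/3240, min=2, spread=1043/3240
Step 5: max=219953/97200, min=2, spread=25553/97200
Step 6: max=6503459/2916000, min=18079/9000, spread=645863/2916000
Step 7: max=192601691/87480000, min=120971/60000, spread=16225973/87480000
Step 8: max=5726277983/2624400000, min=54701/27000, spread=409340783/2624400000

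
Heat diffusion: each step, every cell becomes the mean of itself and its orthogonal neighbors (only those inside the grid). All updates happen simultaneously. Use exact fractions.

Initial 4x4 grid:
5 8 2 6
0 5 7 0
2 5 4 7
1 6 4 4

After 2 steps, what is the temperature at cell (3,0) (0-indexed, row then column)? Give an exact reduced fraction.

Step 1: cell (3,0) = 3
Step 2: cell (3,0) = 3
Full grid after step 2:
  37/9 241/48 1021/240 161/36
  43/12 21/5 99/20 901/240
  31/10 104/25 433/100 383/80
  3 159/40 189/40 53/12

Answer: 3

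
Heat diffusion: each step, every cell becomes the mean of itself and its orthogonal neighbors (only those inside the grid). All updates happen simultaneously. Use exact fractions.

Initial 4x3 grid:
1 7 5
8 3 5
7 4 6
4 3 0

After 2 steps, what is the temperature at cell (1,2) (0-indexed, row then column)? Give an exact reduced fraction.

Answer: 587/120

Derivation:
Step 1: cell (1,2) = 19/4
Step 2: cell (1,2) = 587/120
Full grid after step 2:
  169/36 51/10 173/36
  637/120 47/10 587/120
  593/120 89/20 161/40
  79/18 901/240 19/6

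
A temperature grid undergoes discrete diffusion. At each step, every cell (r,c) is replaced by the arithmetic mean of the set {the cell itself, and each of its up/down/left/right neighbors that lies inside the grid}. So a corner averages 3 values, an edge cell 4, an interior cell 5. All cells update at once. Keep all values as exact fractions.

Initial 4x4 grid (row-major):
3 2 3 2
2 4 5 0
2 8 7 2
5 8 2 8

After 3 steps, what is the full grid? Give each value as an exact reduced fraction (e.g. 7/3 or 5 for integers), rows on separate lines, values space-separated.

Answer: 829/270 709/225 2681/900 2939/1080
6497/1800 5699/1500 2203/600 11459/3600
2669/600 24/5 903/200 1663/400
101/20 1043/200 3107/600 1663/360

Derivation:
After step 1:
  7/3 3 3 5/3
  11/4 21/5 19/5 9/4
  17/4 29/5 24/5 17/4
  5 23/4 25/4 4
After step 2:
  97/36 47/15 43/15 83/36
  203/60 391/100 361/100 359/120
  89/20 124/25 249/50 153/40
  5 57/10 26/5 29/6
After step 3:
  829/270 709/225 2681/900 2939/1080
  6497/1800 5699/1500 2203/600 11459/3600
  2669/600 24/5 903/200 1663/400
  101/20 1043/200 3107/600 1663/360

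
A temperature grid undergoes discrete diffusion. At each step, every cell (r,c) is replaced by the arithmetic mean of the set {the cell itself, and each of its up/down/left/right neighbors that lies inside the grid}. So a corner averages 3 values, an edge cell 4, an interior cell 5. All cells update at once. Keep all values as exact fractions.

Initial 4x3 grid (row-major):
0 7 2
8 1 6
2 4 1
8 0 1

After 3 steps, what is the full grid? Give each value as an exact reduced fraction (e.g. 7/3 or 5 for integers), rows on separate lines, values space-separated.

Answer: 2989/720 2817/800 701/180
2847/800 7833/2000 1211/400
28163/7200 1407/500 5347/1800
3433/1080 14707/4800 4651/2160

Derivation:
After step 1:
  5 5/2 5
  11/4 26/5 5/2
  11/2 8/5 3
  10/3 13/4 2/3
After step 2:
  41/12 177/40 10/3
  369/80 291/100 157/40
  791/240 371/100 233/120
  145/36 177/80 83/36
After step 3:
  2989/720 2817/800 701/180
  2847/800 7833/2000 1211/400
  28163/7200 1407/500 5347/1800
  3433/1080 14707/4800 4651/2160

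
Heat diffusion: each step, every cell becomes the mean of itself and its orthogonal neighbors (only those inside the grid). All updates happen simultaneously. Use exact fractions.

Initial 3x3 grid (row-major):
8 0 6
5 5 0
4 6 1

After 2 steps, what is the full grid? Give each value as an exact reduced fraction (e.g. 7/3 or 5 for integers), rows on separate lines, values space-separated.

Answer: 175/36 857/240 13/4
541/120 409/100 79/30
29/6 109/30 28/9

Derivation:
After step 1:
  13/3 19/4 2
  11/2 16/5 3
  5 4 7/3
After step 2:
  175/36 857/240 13/4
  541/120 409/100 79/30
  29/6 109/30 28/9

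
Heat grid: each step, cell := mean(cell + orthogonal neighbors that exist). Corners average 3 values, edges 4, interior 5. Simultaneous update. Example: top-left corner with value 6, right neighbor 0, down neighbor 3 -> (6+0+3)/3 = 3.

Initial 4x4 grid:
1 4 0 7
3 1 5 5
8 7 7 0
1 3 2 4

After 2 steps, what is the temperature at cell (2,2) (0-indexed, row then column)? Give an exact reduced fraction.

Answer: 21/5

Derivation:
Step 1: cell (2,2) = 21/5
Step 2: cell (2,2) = 21/5
Full grid after step 2:
  89/36 73/24 131/40 49/12
  11/3 351/100 401/100 317/80
  43/10 107/25 21/5 289/80
  4 329/80 269/80 10/3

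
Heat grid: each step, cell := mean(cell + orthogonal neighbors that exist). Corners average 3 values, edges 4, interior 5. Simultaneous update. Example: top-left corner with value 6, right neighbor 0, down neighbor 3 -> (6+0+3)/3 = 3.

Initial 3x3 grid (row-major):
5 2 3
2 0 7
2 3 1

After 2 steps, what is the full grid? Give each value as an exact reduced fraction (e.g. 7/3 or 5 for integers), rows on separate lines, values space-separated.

Answer: 31/12 123/40 37/12
623/240 59/25 793/240
73/36 103/40 95/36

Derivation:
After step 1:
  3 5/2 4
  9/4 14/5 11/4
  7/3 3/2 11/3
After step 2:
  31/12 123/40 37/12
  623/240 59/25 793/240
  73/36 103/40 95/36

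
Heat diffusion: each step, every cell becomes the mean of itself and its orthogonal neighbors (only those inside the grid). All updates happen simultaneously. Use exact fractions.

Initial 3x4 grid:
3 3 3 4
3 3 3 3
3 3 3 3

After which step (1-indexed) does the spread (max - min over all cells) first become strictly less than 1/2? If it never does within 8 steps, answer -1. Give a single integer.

Step 1: max=10/3, min=3, spread=1/3
  -> spread < 1/2 first at step 1
Step 2: max=59/18, min=3, spread=5/18
Step 3: max=689/216, min=3, spread=41/216
Step 4: max=81977/25920, min=3, spread=4217/25920
Step 5: max=4874749/1555200, min=21679/7200, spread=38417/311040
Step 6: max=291136211/93312000, min=434597/144000, spread=1903471/18662400
Step 7: max=17397149089/5598720000, min=13075759/4320000, spread=18038617/223948800
Step 8: max=1041037782851/335923200000, min=1179326759/388800000, spread=883978523/13436928000

Answer: 1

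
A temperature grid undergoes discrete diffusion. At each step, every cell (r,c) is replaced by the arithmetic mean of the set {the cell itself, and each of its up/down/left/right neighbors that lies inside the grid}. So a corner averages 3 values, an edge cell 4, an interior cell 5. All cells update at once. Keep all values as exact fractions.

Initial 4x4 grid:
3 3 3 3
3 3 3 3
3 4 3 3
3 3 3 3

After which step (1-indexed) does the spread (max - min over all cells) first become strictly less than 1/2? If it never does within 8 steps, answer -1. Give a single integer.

Answer: 1

Derivation:
Step 1: max=13/4, min=3, spread=1/4
  -> spread < 1/2 first at step 1
Step 2: max=161/50, min=3, spread=11/50
Step 3: max=7567/2400, min=3, spread=367/2400
Step 4: max=33971/10800, min=1813/600, spread=1337/10800
Step 5: max=1013669/324000, min=54469/18000, spread=33227/324000
Step 6: max=30374327/9720000, min=328049/108000, spread=849917/9720000
Step 7: max=908514347/291600000, min=4928533/1620000, spread=21378407/291600000
Step 8: max=27210462371/8748000000, min=1481688343/486000000, spread=540072197/8748000000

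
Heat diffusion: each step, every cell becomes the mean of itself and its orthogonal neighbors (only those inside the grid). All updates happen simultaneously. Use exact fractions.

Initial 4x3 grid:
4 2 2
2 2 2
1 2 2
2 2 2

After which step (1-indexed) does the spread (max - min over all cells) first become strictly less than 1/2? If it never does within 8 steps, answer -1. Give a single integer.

Answer: 3

Derivation:
Step 1: max=8/3, min=5/3, spread=1
Step 2: max=89/36, min=65/36, spread=2/3
Step 3: max=499/216, min=997/540, spread=167/360
  -> spread < 1/2 first at step 3
Step 4: max=145243/64800, min=30667/16200, spread=301/864
Step 5: max=8515157/3888000, min=934399/486000, spread=69331/259200
Step 6: max=503516383/233280000, min=377565349/194400000, spread=252189821/1166400000
Step 7: max=29878794197/13996800000, min=22837774841/11664000000, spread=12367321939/69984000000
Step 8: max=1778178174223/839808000000, min=1379984628769/699840000000, spread=610983098501/4199040000000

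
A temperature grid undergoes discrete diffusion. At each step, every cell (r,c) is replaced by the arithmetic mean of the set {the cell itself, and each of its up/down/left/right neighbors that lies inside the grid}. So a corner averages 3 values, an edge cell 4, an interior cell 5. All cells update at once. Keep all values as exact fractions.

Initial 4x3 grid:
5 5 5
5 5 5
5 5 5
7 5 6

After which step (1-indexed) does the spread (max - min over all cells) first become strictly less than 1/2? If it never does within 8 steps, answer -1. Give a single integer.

Answer: 3

Derivation:
Step 1: max=23/4, min=5, spread=3/4
Step 2: max=203/36, min=5, spread=23/36
Step 3: max=2357/432, min=5, spread=197/432
  -> spread < 1/2 first at step 3
Step 4: max=140401/25920, min=1447/288, spread=10171/25920
Step 5: max=8331947/1555200, min=7579/1500, spread=2370199/7776000
Step 6: max=497320633/93312000, min=6574369/1296000, spread=4793213/18662400
Step 7: max=29681507267/5598720000, min=198096743/38880000, spread=46223051/223948800
Step 8: max=1774683348553/335923200000, min=1987124027/388800000, spread=2312327569/13436928000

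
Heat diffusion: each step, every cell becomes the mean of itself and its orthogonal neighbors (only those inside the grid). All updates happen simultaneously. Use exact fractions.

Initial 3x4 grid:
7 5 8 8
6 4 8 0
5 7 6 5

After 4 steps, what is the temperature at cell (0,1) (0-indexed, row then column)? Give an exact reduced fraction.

Answer: 431533/72000

Derivation:
Step 1: cell (0,1) = 6
Step 2: cell (0,1) = 101/16
Step 3: cell (0,1) = 14239/2400
Step 4: cell (0,1) = 431533/72000
Full grid after step 4:
  63697/10800 431533/72000 1248419/216000 740509/129600
  282977/48000 3604/625 688093/120000 1561997/288000
  124069/21600 103727/18000 147443/27000 698459/129600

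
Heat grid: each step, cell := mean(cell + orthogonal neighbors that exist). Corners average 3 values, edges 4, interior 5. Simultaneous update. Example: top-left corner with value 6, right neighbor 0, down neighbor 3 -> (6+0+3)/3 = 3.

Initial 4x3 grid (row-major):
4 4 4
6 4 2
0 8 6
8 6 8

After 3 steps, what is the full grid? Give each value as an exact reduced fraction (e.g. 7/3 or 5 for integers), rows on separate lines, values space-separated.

Answer: 2317/540 1219/300 563/135
7879/1800 2329/500 4027/900
9379/1800 15499/3000 5027/900
5909/1080 43631/7200 6479/1080

Derivation:
After step 1:
  14/3 4 10/3
  7/2 24/5 4
  11/2 24/5 6
  14/3 15/2 20/3
After step 2:
  73/18 21/5 34/9
  277/60 211/50 68/15
  277/60 143/25 161/30
  53/9 709/120 121/18
After step 3:
  2317/540 1219/300 563/135
  7879/1800 2329/500 4027/900
  9379/1800 15499/3000 5027/900
  5909/1080 43631/7200 6479/1080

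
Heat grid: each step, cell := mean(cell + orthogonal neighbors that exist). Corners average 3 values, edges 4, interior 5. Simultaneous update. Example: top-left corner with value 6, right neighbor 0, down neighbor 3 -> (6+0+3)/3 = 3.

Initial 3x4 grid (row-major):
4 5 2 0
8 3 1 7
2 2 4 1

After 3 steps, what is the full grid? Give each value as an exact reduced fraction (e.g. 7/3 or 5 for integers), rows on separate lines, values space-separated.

After step 1:
  17/3 7/2 2 3
  17/4 19/5 17/5 9/4
  4 11/4 2 4
After step 2:
  161/36 449/120 119/40 29/12
  1063/240 177/50 269/100 253/80
  11/3 251/80 243/80 11/4
After step 3:
  9103/2160 1657/450 3547/1200 2053/720
  57989/14400 10523/3000 3081/1000 13223/4800
  337/90 8029/2400 2323/800 179/60

Answer: 9103/2160 1657/450 3547/1200 2053/720
57989/14400 10523/3000 3081/1000 13223/4800
337/90 8029/2400 2323/800 179/60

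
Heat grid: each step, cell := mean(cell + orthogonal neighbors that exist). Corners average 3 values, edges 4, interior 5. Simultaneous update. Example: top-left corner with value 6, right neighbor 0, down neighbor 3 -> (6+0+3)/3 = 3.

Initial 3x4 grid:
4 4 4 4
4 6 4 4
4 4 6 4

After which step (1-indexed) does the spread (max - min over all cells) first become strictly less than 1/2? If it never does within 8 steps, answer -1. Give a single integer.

Answer: 3

Derivation:
Step 1: max=5, min=4, spread=1
Step 2: max=569/120, min=4, spread=89/120
Step 3: max=5507/1200, min=1689/400, spread=11/30
  -> spread < 1/2 first at step 3
Step 4: max=487547/108000, min=45817/10800, spread=29377/108000
Step 5: max=604171/135000, min=1164517/270000, spread=1753/10800
Step 6: max=12787807/2880000, min=84098041/19440000, spread=71029/622080
Step 7: max=8614716229/1944000000, min=5074623619/1166400000, spread=7359853/91125000
Step 8: max=45826144567/10368000000, min=101681335807/23328000000, spread=45679663/746496000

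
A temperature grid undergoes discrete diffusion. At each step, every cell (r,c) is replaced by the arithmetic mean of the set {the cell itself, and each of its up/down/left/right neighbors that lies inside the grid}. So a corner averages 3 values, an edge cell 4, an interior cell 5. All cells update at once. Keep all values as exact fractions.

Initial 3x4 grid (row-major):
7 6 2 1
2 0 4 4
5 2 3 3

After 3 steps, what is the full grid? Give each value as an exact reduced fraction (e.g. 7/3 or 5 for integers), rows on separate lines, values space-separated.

After step 1:
  5 15/4 13/4 7/3
  7/2 14/5 13/5 3
  3 5/2 3 10/3
After step 2:
  49/12 37/10 179/60 103/36
  143/40 303/100 293/100 169/60
  3 113/40 343/120 28/9
After step 3:
  1363/360 4139/1200 11227/3600 1559/540
  8213/2400 803/250 8771/3000 10547/3600
  47/15 1757/600 1319/450 3163/1080

Answer: 1363/360 4139/1200 11227/3600 1559/540
8213/2400 803/250 8771/3000 10547/3600
47/15 1757/600 1319/450 3163/1080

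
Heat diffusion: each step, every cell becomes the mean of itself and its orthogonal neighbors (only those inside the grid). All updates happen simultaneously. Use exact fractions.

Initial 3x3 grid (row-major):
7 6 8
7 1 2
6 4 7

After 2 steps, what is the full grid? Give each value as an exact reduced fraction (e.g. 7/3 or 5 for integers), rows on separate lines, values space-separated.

After step 1:
  20/3 11/2 16/3
  21/4 4 9/2
  17/3 9/2 13/3
After step 2:
  209/36 43/8 46/9
  259/48 19/4 109/24
  185/36 37/8 40/9

Answer: 209/36 43/8 46/9
259/48 19/4 109/24
185/36 37/8 40/9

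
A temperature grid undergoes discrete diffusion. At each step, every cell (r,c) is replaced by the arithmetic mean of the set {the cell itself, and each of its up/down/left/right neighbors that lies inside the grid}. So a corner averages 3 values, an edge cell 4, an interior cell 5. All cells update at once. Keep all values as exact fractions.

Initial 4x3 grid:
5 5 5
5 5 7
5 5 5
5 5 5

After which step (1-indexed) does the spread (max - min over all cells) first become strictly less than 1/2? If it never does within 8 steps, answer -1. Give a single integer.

Answer: 3

Derivation:
Step 1: max=17/3, min=5, spread=2/3
Step 2: max=331/60, min=5, spread=31/60
Step 3: max=2911/540, min=5, spread=211/540
  -> spread < 1/2 first at step 3
Step 4: max=286897/54000, min=4547/900, spread=14077/54000
Step 5: max=2570407/486000, min=273683/54000, spread=5363/24300
Step 6: max=76640809/14580000, min=152869/30000, spread=93859/583200
Step 7: max=4584274481/874800000, min=248336467/48600000, spread=4568723/34992000
Step 8: max=274220435629/52488000000, min=7471618889/1458000000, spread=8387449/83980800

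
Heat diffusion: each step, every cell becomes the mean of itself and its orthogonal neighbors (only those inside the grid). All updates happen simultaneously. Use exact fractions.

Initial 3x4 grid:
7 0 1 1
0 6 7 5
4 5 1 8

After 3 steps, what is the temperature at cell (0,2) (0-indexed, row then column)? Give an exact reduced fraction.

Step 1: cell (0,2) = 9/4
Step 2: cell (0,2) = 145/48
Step 3: cell (0,2) = 23921/7200
Full grid after step 3:
  431/135 23711/7200 23921/7200 373/108
  51397/14400 21743/6000 7801/2000 19759/4800
  1321/360 9637/2400 31621/7200 979/216

Answer: 23921/7200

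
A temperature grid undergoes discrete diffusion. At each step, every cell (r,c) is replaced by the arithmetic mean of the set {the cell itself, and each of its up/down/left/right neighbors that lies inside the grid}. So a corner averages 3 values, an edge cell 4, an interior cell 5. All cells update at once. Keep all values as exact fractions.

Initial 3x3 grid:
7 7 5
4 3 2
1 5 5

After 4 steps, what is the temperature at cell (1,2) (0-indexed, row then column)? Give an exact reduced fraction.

Answer: 3667573/864000

Derivation:
Step 1: cell (1,2) = 15/4
Step 2: cell (1,2) = 997/240
Step 3: cell (1,2) = 60059/14400
Step 4: cell (1,2) = 3667573/864000
Full grid after step 4:
  199273/43200 1997099/432000 584819/129600
  3728573/864000 85057/20000 3667573/864000
  515419/129600 1711099/432000 56891/14400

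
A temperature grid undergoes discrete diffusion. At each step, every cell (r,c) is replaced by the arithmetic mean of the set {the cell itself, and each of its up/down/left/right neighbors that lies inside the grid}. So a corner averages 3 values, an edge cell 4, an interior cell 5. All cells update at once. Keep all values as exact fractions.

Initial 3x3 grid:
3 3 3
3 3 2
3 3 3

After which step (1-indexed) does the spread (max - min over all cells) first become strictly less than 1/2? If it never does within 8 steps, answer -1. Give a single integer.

Step 1: max=3, min=8/3, spread=1/3
  -> spread < 1/2 first at step 1
Step 2: max=3, min=653/240, spread=67/240
Step 3: max=593/200, min=6043/2160, spread=1807/10800
Step 4: max=15839/5400, min=2434037/864000, spread=33401/288000
Step 5: max=1576609/540000, min=22098067/7776000, spread=3025513/38880000
Step 6: max=83644051/28800000, min=8866273133/3110400000, spread=53531/995328
Step 7: max=22536883949/7776000000, min=533839074151/186624000000, spread=450953/11943936
Step 8: max=2698351389481/933120000000, min=32083416439397/11197440000000, spread=3799043/143327232

Answer: 1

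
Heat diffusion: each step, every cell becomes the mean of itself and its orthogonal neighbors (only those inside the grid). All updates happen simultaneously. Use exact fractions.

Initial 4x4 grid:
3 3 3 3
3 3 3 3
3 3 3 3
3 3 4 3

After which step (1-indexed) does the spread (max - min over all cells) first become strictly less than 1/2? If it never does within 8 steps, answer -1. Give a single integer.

Step 1: max=10/3, min=3, spread=1/3
  -> spread < 1/2 first at step 1
Step 2: max=391/120, min=3, spread=31/120
Step 3: max=3451/1080, min=3, spread=211/1080
Step 4: max=340843/108000, min=3, spread=16843/108000
Step 5: max=3054643/972000, min=27079/9000, spread=130111/972000
Step 6: max=91122367/29160000, min=1627159/540000, spread=3255781/29160000
Step 7: max=2724753691/874800000, min=1631107/540000, spread=82360351/874800000
Step 8: max=81483316891/26244000000, min=294106441/97200000, spread=2074577821/26244000000

Answer: 1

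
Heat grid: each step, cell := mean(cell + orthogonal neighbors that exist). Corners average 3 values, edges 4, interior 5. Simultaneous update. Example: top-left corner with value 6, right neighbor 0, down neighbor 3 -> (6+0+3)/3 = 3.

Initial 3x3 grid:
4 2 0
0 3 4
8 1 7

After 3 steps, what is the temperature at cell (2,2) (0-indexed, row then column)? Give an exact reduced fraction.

Step 1: cell (2,2) = 4
Step 2: cell (2,2) = 49/12
Step 3: cell (2,2) = 499/144
Full grid after step 3:
  89/36 169/64 361/144
  199/64 229/80 307/96
  239/72 701/192 499/144

Answer: 499/144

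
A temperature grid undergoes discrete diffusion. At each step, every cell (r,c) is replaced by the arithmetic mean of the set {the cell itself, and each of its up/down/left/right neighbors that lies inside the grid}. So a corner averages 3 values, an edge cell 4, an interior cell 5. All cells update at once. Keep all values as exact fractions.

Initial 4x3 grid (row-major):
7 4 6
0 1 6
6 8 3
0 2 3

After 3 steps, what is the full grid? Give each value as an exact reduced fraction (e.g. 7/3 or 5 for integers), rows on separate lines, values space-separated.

Answer: 4259/1080 3357/800 4849/1080
6697/1800 4069/1000 15319/3600
6337/1800 22019/6000 14399/3600
1397/432 49801/14400 1541/432

Derivation:
After step 1:
  11/3 9/2 16/3
  7/2 19/5 4
  7/2 4 5
  8/3 13/4 8/3
After step 2:
  35/9 173/40 83/18
  217/60 99/25 68/15
  41/12 391/100 47/12
  113/36 151/48 131/36
After step 3:
  4259/1080 3357/800 4849/1080
  6697/1800 4069/1000 15319/3600
  6337/1800 22019/6000 14399/3600
  1397/432 49801/14400 1541/432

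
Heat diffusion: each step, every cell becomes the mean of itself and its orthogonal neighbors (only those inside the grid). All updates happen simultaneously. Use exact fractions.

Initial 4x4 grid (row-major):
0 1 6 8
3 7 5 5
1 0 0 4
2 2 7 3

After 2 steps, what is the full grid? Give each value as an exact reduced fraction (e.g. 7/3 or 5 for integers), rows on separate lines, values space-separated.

After step 1:
  4/3 7/2 5 19/3
  11/4 16/5 23/5 11/2
  3/2 2 16/5 3
  5/3 11/4 3 14/3
After step 2:
  91/36 391/120 583/120 101/18
  527/240 321/100 43/10 583/120
  95/48 253/100 79/25 491/120
  71/36 113/48 817/240 32/9

Answer: 91/36 391/120 583/120 101/18
527/240 321/100 43/10 583/120
95/48 253/100 79/25 491/120
71/36 113/48 817/240 32/9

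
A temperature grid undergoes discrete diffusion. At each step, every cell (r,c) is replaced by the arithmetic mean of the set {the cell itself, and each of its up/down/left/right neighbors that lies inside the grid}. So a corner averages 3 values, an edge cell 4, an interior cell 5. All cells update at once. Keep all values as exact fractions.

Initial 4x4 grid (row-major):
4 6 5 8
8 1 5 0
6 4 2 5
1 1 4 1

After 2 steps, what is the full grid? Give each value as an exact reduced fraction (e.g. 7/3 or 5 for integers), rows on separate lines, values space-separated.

Answer: 59/12 26/5 127/30 89/18
203/40 379/100 219/50 403/120
449/120 377/100 67/25 83/24
119/36 299/120 71/24 22/9

Derivation:
After step 1:
  6 4 6 13/3
  19/4 24/5 13/5 9/2
  19/4 14/5 4 2
  8/3 5/2 2 10/3
After step 2:
  59/12 26/5 127/30 89/18
  203/40 379/100 219/50 403/120
  449/120 377/100 67/25 83/24
  119/36 299/120 71/24 22/9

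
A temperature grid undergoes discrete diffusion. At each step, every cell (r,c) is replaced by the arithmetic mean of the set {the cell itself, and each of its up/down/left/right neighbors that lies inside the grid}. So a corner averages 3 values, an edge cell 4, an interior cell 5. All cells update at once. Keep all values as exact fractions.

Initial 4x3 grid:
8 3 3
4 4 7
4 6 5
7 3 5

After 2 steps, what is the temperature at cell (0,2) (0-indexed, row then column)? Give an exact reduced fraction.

Answer: 163/36

Derivation:
Step 1: cell (0,2) = 13/3
Step 2: cell (0,2) = 163/36
Full grid after step 2:
  29/6 559/120 163/36
  401/80 469/100 589/120
  1159/240 509/100 577/120
  91/18 373/80 46/9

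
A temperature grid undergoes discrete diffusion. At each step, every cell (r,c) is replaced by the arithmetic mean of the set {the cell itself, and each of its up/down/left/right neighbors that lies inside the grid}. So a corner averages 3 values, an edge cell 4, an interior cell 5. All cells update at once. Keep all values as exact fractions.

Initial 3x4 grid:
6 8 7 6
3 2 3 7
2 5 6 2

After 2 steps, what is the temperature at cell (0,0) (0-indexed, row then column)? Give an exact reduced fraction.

Answer: 44/9

Derivation:
Step 1: cell (0,0) = 17/3
Step 2: cell (0,0) = 44/9
Full grid after step 2:
  44/9 1297/240 281/48 103/18
  329/80 439/100 237/50 127/24
  31/9 917/240 71/16 9/2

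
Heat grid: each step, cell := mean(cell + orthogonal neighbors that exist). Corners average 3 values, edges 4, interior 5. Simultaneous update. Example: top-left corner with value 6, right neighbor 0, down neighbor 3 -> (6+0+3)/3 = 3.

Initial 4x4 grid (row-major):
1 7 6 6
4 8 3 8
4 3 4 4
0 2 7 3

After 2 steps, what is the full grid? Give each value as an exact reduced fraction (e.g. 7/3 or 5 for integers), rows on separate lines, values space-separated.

Answer: 55/12 5 88/15 209/36
4 99/20 103/20 337/60
33/10 383/100 459/100 283/60
31/12 33/10 119/30 161/36

Derivation:
After step 1:
  4 11/2 11/2 20/3
  17/4 5 29/5 21/4
  11/4 21/5 21/5 19/4
  2 3 4 14/3
After step 2:
  55/12 5 88/15 209/36
  4 99/20 103/20 337/60
  33/10 383/100 459/100 283/60
  31/12 33/10 119/30 161/36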